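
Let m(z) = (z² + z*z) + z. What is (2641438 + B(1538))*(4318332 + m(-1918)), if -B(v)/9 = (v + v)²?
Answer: -963263422996652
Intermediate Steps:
B(v) = -36*v² (B(v) = -9*(v + v)² = -9*4*v² = -36*v²)
m(z) = z + 2*z² (m(z) = (z² + z²) + z = 2*z² + z = z + 2*z²)
(2641438 + B(1538))*(4318332 + m(-1918)) = (2641438 - 36*1538²)*(4318332 - 1918*(1 + 2*(-1918))) = (2641438 - 36*2365444)*(4318332 - 1918*(1 - 3836)) = (2641438 - 85155984)*(4318332 - 1918*(-3835)) = -82514546*(4318332 + 7355530) = -82514546*11673862 = -963263422996652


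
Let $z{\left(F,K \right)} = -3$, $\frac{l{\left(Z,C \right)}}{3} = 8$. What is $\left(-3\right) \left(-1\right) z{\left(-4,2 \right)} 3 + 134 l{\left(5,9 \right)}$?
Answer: $3189$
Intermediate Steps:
$l{\left(Z,C \right)} = 24$ ($l{\left(Z,C \right)} = 3 \cdot 8 = 24$)
$\left(-3\right) \left(-1\right) z{\left(-4,2 \right)} 3 + 134 l{\left(5,9 \right)} = \left(-3\right) \left(-1\right) \left(\left(-3\right) 3\right) + 134 \cdot 24 = 3 \left(-9\right) + 3216 = -27 + 3216 = 3189$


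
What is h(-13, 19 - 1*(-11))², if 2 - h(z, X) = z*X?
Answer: 153664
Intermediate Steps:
h(z, X) = 2 - X*z (h(z, X) = 2 - z*X = 2 - X*z)
h(-13, 19 - 1*(-11))² = (2 - 1*(19 - 1*(-11))*(-13))² = (2 - 1*(19 + 11)*(-13))² = (2 - 1*30*(-13))² = (2 + 390)² = 392² = 153664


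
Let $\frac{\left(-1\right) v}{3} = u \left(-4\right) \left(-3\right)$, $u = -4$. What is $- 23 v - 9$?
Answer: $-3321$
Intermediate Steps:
$v = 144$ ($v = - 3 \left(-4\right) \left(-4\right) \left(-3\right) = - 3 \cdot 16 \left(-3\right) = \left(-3\right) \left(-48\right) = 144$)
$- 23 v - 9 = \left(-23\right) 144 - 9 = -3312 - 9 = -3321$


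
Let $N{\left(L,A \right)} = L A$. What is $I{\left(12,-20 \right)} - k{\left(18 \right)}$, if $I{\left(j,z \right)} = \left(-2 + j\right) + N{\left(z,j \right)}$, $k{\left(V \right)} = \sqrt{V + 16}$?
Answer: $-230 - \sqrt{34} \approx -235.83$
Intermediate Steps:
$N{\left(L,A \right)} = A L$
$k{\left(V \right)} = \sqrt{16 + V}$
$I{\left(j,z \right)} = -2 + j + j z$ ($I{\left(j,z \right)} = \left(-2 + j\right) + j z = -2 + j + j z$)
$I{\left(12,-20 \right)} - k{\left(18 \right)} = \left(-2 + 12 + 12 \left(-20\right)\right) - \sqrt{16 + 18} = \left(-2 + 12 - 240\right) - \sqrt{34} = -230 - \sqrt{34}$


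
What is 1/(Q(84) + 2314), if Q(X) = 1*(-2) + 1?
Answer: 1/2313 ≈ 0.00043234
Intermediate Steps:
Q(X) = -1 (Q(X) = -2 + 1 = -1)
1/(Q(84) + 2314) = 1/(-1 + 2314) = 1/2313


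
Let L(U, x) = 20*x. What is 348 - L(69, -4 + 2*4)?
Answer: 268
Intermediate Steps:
348 - L(69, -4 + 2*4) = 348 - 20*(-4 + 2*4) = 348 - 20*(-4 + 8) = 348 - 20*4 = 348 - 1*80 = 348 - 80 = 268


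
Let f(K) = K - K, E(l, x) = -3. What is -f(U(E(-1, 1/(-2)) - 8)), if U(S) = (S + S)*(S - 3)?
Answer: 0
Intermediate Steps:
U(S) = 2*S*(-3 + S) (U(S) = (2*S)*(-3 + S) = 2*S*(-3 + S))
f(K) = 0
-f(U(E(-1, 1/(-2)) - 8)) = -1*0 = 0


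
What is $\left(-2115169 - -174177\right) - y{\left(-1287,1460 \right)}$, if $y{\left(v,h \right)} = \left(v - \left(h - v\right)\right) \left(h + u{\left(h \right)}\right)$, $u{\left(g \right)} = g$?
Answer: $9838288$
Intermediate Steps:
$y{\left(v,h \right)} = 2 h \left(- h + 2 v\right)$ ($y{\left(v,h \right)} = \left(v - \left(h - v\right)\right) \left(h + h\right) = \left(- h + 2 v\right) 2 h = 2 h \left(- h + 2 v\right)$)
$\left(-2115169 - -174177\right) - y{\left(-1287,1460 \right)} = \left(-2115169 - -174177\right) - 2 \cdot 1460 \left(\left(-1\right) 1460 + 2 \left(-1287\right)\right) = \left(-2115169 + 174177\right) - 2 \cdot 1460 \left(-1460 - 2574\right) = -1940992 - 2 \cdot 1460 \left(-4034\right) = -1940992 - -11779280 = -1940992 + 11779280 = 9838288$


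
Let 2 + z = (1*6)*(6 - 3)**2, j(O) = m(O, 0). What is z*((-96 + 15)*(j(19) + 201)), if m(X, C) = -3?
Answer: -833976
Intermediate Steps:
j(O) = -3
z = 52 (z = -2 + (1*6)*(6 - 3)**2 = -2 + 6*3**2 = -2 + 6*9 = -2 + 54 = 52)
z*((-96 + 15)*(j(19) + 201)) = 52*((-96 + 15)*(-3 + 201)) = 52*(-81*198) = 52*(-16038) = -833976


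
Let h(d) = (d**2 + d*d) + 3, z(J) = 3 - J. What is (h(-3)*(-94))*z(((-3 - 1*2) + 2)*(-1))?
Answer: 0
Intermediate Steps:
h(d) = 3 + 2*d**2 (h(d) = (d**2 + d**2) + 3 = 2*d**2 + 3 = 3 + 2*d**2)
(h(-3)*(-94))*z(((-3 - 1*2) + 2)*(-1)) = ((3 + 2*(-3)**2)*(-94))*(3 - ((-3 - 1*2) + 2)*(-1)) = ((3 + 2*9)*(-94))*(3 - ((-3 - 2) + 2)*(-1)) = ((3 + 18)*(-94))*(3 - (-5 + 2)*(-1)) = (21*(-94))*(3 - (-3)*(-1)) = -1974*(3 - 1*3) = -1974*(3 - 3) = -1974*0 = 0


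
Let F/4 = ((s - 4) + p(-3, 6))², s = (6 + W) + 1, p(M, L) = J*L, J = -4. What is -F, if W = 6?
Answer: -900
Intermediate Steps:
p(M, L) = -4*L
s = 13 (s = (6 + 6) + 1 = 12 + 1 = 13)
F = 900 (F = 4*((13 - 4) - 4*6)² = 4*(9 - 24)² = 4*(-15)² = 4*225 = 900)
-F = -1*900 = -900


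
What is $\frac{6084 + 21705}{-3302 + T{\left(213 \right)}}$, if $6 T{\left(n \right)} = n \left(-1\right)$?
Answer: $- \frac{18526}{2225} \approx -8.3263$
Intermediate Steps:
$T{\left(n \right)} = - \frac{n}{6}$ ($T{\left(n \right)} = \frac{n \left(-1\right)}{6} = \frac{\left(-1\right) n}{6} = - \frac{n}{6}$)
$\frac{6084 + 21705}{-3302 + T{\left(213 \right)}} = \frac{6084 + 21705}{-3302 - \frac{71}{2}} = \frac{27789}{-3302 - \frac{71}{2}} = \frac{27789}{- \frac{6675}{2}} = 27789 \left(- \frac{2}{6675}\right) = - \frac{18526}{2225}$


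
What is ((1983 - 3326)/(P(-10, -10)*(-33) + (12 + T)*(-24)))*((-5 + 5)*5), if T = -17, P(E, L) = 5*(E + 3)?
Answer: 0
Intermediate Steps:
P(E, L) = 15 + 5*E (P(E, L) = 5*(3 + E) = 15 + 5*E)
((1983 - 3326)/(P(-10, -10)*(-33) + (12 + T)*(-24)))*((-5 + 5)*5) = ((1983 - 3326)/((15 + 5*(-10))*(-33) + (12 - 17)*(-24)))*((-5 + 5)*5) = (-1343/((15 - 50)*(-33) - 5*(-24)))*(0*5) = -1343/(-35*(-33) + 120)*0 = -1343/(1155 + 120)*0 = -1343/1275*0 = -1343*1/1275*0 = -79/75*0 = 0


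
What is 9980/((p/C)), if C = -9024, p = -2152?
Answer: 11257440/269 ≈ 41849.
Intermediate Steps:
9980/((p/C)) = 9980/((-2152/(-9024))) = 9980/((-2152*(-1/9024))) = 9980/(269/1128) = 9980*(1128/269) = 11257440/269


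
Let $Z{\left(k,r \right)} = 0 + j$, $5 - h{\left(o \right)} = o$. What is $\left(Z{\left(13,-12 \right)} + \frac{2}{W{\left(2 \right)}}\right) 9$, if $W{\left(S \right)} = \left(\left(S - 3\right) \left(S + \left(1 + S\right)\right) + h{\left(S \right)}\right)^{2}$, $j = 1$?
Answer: $\frac{27}{2} \approx 13.5$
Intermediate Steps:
$h{\left(o \right)} = 5 - o$
$Z{\left(k,r \right)} = 1$ ($Z{\left(k,r \right)} = 0 + 1 = 1$)
$W{\left(S \right)} = \left(5 - S + \left(1 + 2 S\right) \left(-3 + S\right)\right)^{2}$ ($W{\left(S \right)} = \left(\left(S - 3\right) \left(S + \left(1 + S\right)\right) - \left(-5 + S\right)\right)^{2} = \left(\left(-3 + S\right) \left(1 + 2 S\right) - \left(-5 + S\right)\right)^{2} = \left(\left(1 + 2 S\right) \left(-3 + S\right) - \left(-5 + S\right)\right)^{2} = \left(5 - S + \left(1 + 2 S\right) \left(-3 + S\right)\right)^{2}$)
$\left(Z{\left(13,-12 \right)} + \frac{2}{W{\left(2 \right)}}\right) 9 = \left(1 + \frac{2}{4 \left(1 + 2^{2} - 6\right)^{2}}\right) 9 = \left(1 + \frac{2}{4 \left(1 + 4 - 6\right)^{2}}\right) 9 = \left(1 + \frac{2}{4 \left(-1\right)^{2}}\right) 9 = \left(1 + \frac{2}{4 \cdot 1}\right) 9 = \left(1 + \frac{2}{4}\right) 9 = \left(1 + 2 \cdot \frac{1}{4}\right) 9 = \left(1 + \frac{1}{2}\right) 9 = \frac{3}{2} \cdot 9 = \frac{27}{2}$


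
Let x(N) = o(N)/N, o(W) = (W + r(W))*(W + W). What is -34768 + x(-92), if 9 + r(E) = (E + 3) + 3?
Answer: -35142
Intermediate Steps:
r(E) = -3 + E (r(E) = -9 + ((E + 3) + 3) = -9 + ((3 + E) + 3) = -9 + (6 + E) = -3 + E)
o(W) = 2*W*(-3 + 2*W) (o(W) = (W + (-3 + W))*(W + W) = (-3 + 2*W)*(2*W) = 2*W*(-3 + 2*W))
x(N) = -6 + 4*N (x(N) = (2*N*(-3 + 2*N))/N = -6 + 4*N)
-34768 + x(-92) = -34768 + (-6 + 4*(-92)) = -34768 + (-6 - 368) = -34768 - 374 = -35142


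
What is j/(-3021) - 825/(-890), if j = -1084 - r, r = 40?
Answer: 698537/537738 ≈ 1.2990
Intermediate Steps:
j = -1124 (j = -1084 - 1*40 = -1084 - 40 = -1124)
j/(-3021) - 825/(-890) = -1124/(-3021) - 825/(-890) = -1124*(-1/3021) - 825*(-1/890) = 1124/3021 + 165/178 = 698537/537738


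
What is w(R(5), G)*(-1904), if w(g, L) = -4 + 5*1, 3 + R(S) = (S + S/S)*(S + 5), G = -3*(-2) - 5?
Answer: -1904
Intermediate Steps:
G = 1 (G = 6 - 5 = 1)
R(S) = -3 + (1 + S)*(5 + S) (R(S) = -3 + (S + S/S)*(S + 5) = -3 + (S + 1)*(5 + S) = -3 + (1 + S)*(5 + S))
w(g, L) = 1 (w(g, L) = -4 + 5 = 1)
w(R(5), G)*(-1904) = 1*(-1904) = -1904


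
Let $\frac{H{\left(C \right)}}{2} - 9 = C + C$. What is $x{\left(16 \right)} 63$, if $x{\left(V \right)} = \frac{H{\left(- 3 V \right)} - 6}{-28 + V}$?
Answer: $945$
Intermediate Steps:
$H{\left(C \right)} = 18 + 4 C$ ($H{\left(C \right)} = 18 + 2 \left(C + C\right) = 18 + 2 \cdot 2 C = 18 + 4 C$)
$x{\left(V \right)} = \frac{12 - 12 V}{-28 + V}$ ($x{\left(V \right)} = \frac{\left(18 + 4 \left(- 3 V\right)\right) - 6}{-28 + V} = \frac{\left(18 - 12 V\right) - 6}{-28 + V} = \frac{12 - 12 V}{-28 + V}$)
$x{\left(16 \right)} 63 = \frac{12 \left(1 - 16\right)}{-28 + 16} \cdot 63 = \frac{12 \left(1 - 16\right)}{-12} \cdot 63 = 12 \left(- \frac{1}{12}\right) \left(-15\right) 63 = 15 \cdot 63 = 945$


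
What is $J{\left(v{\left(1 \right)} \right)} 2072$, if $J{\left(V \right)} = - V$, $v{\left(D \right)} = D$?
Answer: $-2072$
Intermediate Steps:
$J{\left(v{\left(1 \right)} \right)} 2072 = \left(-1\right) 1 \cdot 2072 = \left(-1\right) 2072 = -2072$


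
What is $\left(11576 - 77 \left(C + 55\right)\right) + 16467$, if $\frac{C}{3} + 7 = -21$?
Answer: $30276$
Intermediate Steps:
$C = -84$ ($C = -21 + 3 \left(-21\right) = -21 - 63 = -84$)
$\left(11576 - 77 \left(C + 55\right)\right) + 16467 = \left(11576 - 77 \left(-84 + 55\right)\right) + 16467 = \left(11576 - -2233\right) + 16467 = \left(11576 + 2233\right) + 16467 = 13809 + 16467 = 30276$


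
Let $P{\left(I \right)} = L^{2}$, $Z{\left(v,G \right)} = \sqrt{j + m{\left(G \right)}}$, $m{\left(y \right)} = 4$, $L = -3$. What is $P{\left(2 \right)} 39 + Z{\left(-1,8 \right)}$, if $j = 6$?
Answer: $351 + \sqrt{10} \approx 354.16$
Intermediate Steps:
$Z{\left(v,G \right)} = \sqrt{10}$ ($Z{\left(v,G \right)} = \sqrt{6 + 4} = \sqrt{10}$)
$P{\left(I \right)} = 9$ ($P{\left(I \right)} = \left(-3\right)^{2} = 9$)
$P{\left(2 \right)} 39 + Z{\left(-1,8 \right)} = 9 \cdot 39 + \sqrt{10} = 351 + \sqrt{10}$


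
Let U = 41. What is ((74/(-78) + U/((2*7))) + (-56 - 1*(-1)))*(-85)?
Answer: 2460665/546 ≈ 4506.7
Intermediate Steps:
((74/(-78) + U/((2*7))) + (-56 - 1*(-1)))*(-85) = ((74/(-78) + 41/((2*7))) + (-56 - 1*(-1)))*(-85) = ((74*(-1/78) + 41/14) + (-56 + 1))*(-85) = ((-37/39 + 41*(1/14)) - 55)*(-85) = ((-37/39 + 41/14) - 55)*(-85) = (1081/546 - 55)*(-85) = -28949/546*(-85) = 2460665/546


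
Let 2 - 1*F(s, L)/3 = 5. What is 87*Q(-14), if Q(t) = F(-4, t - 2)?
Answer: -783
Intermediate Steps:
F(s, L) = -9 (F(s, L) = 6 - 3*5 = 6 - 15 = -9)
Q(t) = -9
87*Q(-14) = 87*(-9) = -783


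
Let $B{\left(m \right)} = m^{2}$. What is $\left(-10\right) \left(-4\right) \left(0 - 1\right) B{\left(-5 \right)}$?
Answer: $-1000$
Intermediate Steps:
$\left(-10\right) \left(-4\right) \left(0 - 1\right) B{\left(-5 \right)} = \left(-10\right) \left(-4\right) \left(0 - 1\right) \left(-5\right)^{2} = 40 \left(\left(-1\right) 25\right) = 40 \left(-25\right) = -1000$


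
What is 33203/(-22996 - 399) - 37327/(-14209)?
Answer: 401483738/332419555 ≈ 1.2078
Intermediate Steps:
33203/(-22996 - 399) - 37327/(-14209) = 33203/(-23395) - 37327*(-1/14209) = 33203*(-1/23395) + 37327/14209 = -33203/23395 + 37327/14209 = 401483738/332419555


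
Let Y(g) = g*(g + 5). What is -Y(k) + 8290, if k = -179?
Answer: -22856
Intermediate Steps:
Y(g) = g*(5 + g)
-Y(k) + 8290 = -(-179)*(5 - 179) + 8290 = -(-179)*(-174) + 8290 = -1*31146 + 8290 = -31146 + 8290 = -22856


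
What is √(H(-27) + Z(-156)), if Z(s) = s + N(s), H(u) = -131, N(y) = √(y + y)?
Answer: √(-287 + 2*I*√78) ≈ 0.52108 + 16.949*I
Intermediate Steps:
N(y) = √2*√y (N(y) = √(2*y) = √2*√y)
Z(s) = s + √2*√s
√(H(-27) + Z(-156)) = √(-131 + (-156 + √2*√(-156))) = √(-131 + (-156 + √2*(2*I*√39))) = √(-131 + (-156 + 2*I*√78)) = √(-287 + 2*I*√78)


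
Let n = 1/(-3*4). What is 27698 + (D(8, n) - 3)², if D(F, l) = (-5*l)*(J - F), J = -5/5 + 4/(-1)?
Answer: 3998713/144 ≈ 27769.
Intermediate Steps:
J = -5 (J = -5*⅕ + 4*(-1) = -1 - 4 = -5)
n = -1/12 (n = 1/(-12) = -1/12 ≈ -0.083333)
D(F, l) = -5*l*(-5 - F) (D(F, l) = (-5*l)*(-5 - F) = -5*l*(-5 - F))
27698 + (D(8, n) - 3)² = 27698 + (5*(-1/12)*(5 + 8) - 3)² = 27698 + (5*(-1/12)*13 - 3)² = 27698 + (-65/12 - 3)² = 27698 + (-101/12)² = 27698 + 10201/144 = 3998713/144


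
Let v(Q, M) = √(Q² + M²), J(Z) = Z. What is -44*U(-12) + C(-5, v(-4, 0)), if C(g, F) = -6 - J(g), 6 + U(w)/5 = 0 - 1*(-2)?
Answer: 879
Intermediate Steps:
U(w) = -20 (U(w) = -30 + 5*(0 - 1*(-2)) = -30 + 5*(0 + 2) = -30 + 5*2 = -30 + 10 = -20)
v(Q, M) = √(M² + Q²)
C(g, F) = -6 - g
-44*U(-12) + C(-5, v(-4, 0)) = -44*(-20) + (-6 - 1*(-5)) = 880 + (-6 + 5) = 880 - 1 = 879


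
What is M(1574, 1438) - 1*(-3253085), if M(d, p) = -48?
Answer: 3253037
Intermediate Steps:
M(1574, 1438) - 1*(-3253085) = -48 - 1*(-3253085) = -48 + 3253085 = 3253037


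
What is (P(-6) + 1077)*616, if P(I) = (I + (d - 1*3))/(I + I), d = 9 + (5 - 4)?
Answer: 1990142/3 ≈ 6.6338e+5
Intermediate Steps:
d = 10 (d = 9 + 1 = 10)
P(I) = (7 + I)/(2*I) (P(I) = (I + (10 - 1*3))/(I + I) = (I + (10 - 3))/((2*I)) = (I + 7)*(1/(2*I)) = (7 + I)*(1/(2*I)) = (7 + I)/(2*I))
(P(-6) + 1077)*616 = ((1/2)*(7 - 6)/(-6) + 1077)*616 = ((1/2)*(-1/6)*1 + 1077)*616 = (-1/12 + 1077)*616 = (12923/12)*616 = 1990142/3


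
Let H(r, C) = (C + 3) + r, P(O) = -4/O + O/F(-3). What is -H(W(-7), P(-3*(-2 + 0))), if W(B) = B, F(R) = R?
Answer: 20/3 ≈ 6.6667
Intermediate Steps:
P(O) = -4/O - O/3 (P(O) = -4/O + O/(-3) = -4/O + O*(-1/3) = -4/O - O/3)
H(r, C) = 3 + C + r (H(r, C) = (3 + C) + r = 3 + C + r)
-H(W(-7), P(-3*(-2 + 0))) = -(3 + (-4*(-1/(3*(-2 + 0))) - (-1)*(-2 + 0)) - 7) = -(3 + (-4/((-3*(-2))) - (-1)*(-2)) - 7) = -(3 + (-4/6 - 1/3*6) - 7) = -(3 + (-4*1/6 - 2) - 7) = -(3 + (-2/3 - 2) - 7) = -(3 - 8/3 - 7) = -1*(-20/3) = 20/3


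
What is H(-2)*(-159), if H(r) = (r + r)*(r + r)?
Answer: -2544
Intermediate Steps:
H(r) = 4*r² (H(r) = (2*r)*(2*r) = 4*r²)
H(-2)*(-159) = (4*(-2)²)*(-159) = (4*4)*(-159) = 16*(-159) = -2544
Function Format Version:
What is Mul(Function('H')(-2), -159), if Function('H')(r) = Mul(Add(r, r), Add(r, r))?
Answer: -2544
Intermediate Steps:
Function('H')(r) = Mul(4, Pow(r, 2)) (Function('H')(r) = Mul(Mul(2, r), Mul(2, r)) = Mul(4, Pow(r, 2)))
Mul(Function('H')(-2), -159) = Mul(Mul(4, Pow(-2, 2)), -159) = Mul(Mul(4, 4), -159) = Mul(16, -159) = -2544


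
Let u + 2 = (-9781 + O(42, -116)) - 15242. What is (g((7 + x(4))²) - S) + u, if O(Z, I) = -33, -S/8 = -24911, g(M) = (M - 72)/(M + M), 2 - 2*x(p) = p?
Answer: -448693/2 ≈ -2.2435e+5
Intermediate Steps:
x(p) = 1 - p/2
g(M) = (-72 + M)/(2*M) (g(M) = (-72 + M)/((2*M)) = (-72 + M)*(1/(2*M)) = (-72 + M)/(2*M))
S = 199288 (S = -8*(-24911) = 199288)
u = -25058 (u = -2 + ((-9781 - 33) - 15242) = -2 + (-9814 - 15242) = -2 - 25056 = -25058)
(g((7 + x(4))²) - S) + u = ((-72 + (7 + (1 - ½*4))²)/(2*((7 + (1 - ½*4))²)) - 1*199288) - 25058 = ((-72 + (7 + (1 - 2))²)/(2*((7 + (1 - 2))²)) - 199288) - 25058 = ((-72 + (7 - 1)²)/(2*((7 - 1)²)) - 199288) - 25058 = ((-72 + 6²)/(2*(6²)) - 199288) - 25058 = ((½)*(-72 + 36)/36 - 199288) - 25058 = ((½)*(1/36)*(-36) - 199288) - 25058 = (-½ - 199288) - 25058 = -398577/2 - 25058 = -448693/2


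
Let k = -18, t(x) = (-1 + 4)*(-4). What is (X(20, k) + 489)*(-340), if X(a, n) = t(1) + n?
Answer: -156060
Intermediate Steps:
t(x) = -12 (t(x) = 3*(-4) = -12)
X(a, n) = -12 + n
(X(20, k) + 489)*(-340) = ((-12 - 18) + 489)*(-340) = (-30 + 489)*(-340) = 459*(-340) = -156060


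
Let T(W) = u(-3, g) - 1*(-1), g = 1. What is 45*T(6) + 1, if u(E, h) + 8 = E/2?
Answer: -763/2 ≈ -381.50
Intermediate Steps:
u(E, h) = -8 + E/2
T(W) = -17/2 (T(W) = (-8 + (½)*(-3)) - 1*(-1) = (-8 - 3/2) + 1 = -19/2 + 1 = -17/2)
45*T(6) + 1 = 45*(-17/2) + 1 = -765/2 + 1 = -763/2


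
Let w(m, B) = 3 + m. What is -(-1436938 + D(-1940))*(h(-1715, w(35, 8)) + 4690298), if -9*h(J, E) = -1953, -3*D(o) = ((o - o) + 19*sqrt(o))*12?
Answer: 6739979243070 + 712958280*I*sqrt(485) ≈ 6.74e+12 + 1.5701e+10*I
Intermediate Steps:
D(o) = -76*sqrt(o) (D(o) = -((o - o) + 19*sqrt(o))*12/3 = -(0 + 19*sqrt(o))*12/3 = -19*sqrt(o)*12/3 = -76*sqrt(o))
h(J, E) = 217 (h(J, E) = -1/9*(-1953) = 217)
-(-1436938 + D(-1940))*(h(-1715, w(35, 8)) + 4690298) = -(-1436938 - 152*I*sqrt(485))*(217 + 4690298) = -(-1436938 - 152*I*sqrt(485))*4690515 = -(-6739979243070 - 712958280*I*sqrt(485)) = 6739979243070 + 712958280*I*sqrt(485)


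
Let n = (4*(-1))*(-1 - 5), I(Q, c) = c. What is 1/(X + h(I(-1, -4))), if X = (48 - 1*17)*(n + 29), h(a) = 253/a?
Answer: 4/6319 ≈ 0.00063301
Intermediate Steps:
n = 24 (n = -4*(-6) = 24)
X = 1643 (X = (48 - 1*17)*(24 + 29) = (48 - 17)*53 = 31*53 = 1643)
1/(X + h(I(-1, -4))) = 1/(1643 + 253/(-4)) = 1/(1643 + 253*(-¼)) = 1/(1643 - 253/4) = 1/(6319/4) = 4/6319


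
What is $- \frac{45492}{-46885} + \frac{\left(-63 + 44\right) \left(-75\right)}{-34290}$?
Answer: $\frac{99540637}{107179110} \approx 0.92873$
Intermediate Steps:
$- \frac{45492}{-46885} + \frac{\left(-63 + 44\right) \left(-75\right)}{-34290} = \left(-45492\right) \left(- \frac{1}{46885}\right) + \left(-19\right) \left(-75\right) \left(- \frac{1}{34290}\right) = \frac{45492}{46885} + 1425 \left(- \frac{1}{34290}\right) = \frac{45492}{46885} - \frac{95}{2286} = \frac{99540637}{107179110}$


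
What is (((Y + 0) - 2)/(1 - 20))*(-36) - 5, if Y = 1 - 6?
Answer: -347/19 ≈ -18.263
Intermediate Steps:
Y = -5
(((Y + 0) - 2)/(1 - 20))*(-36) - 5 = (((-5 + 0) - 2)/(1 - 20))*(-36) - 5 = ((-5 - 2)/(-19))*(-36) - 5 = -7*(-1/19)*(-36) - 5 = (7/19)*(-36) - 5 = -252/19 - 5 = -347/19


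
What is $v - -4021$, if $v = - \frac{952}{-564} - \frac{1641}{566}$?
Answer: $\frac{320803253}{79806} \approx 4019.8$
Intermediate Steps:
$v = - \frac{96673}{79806}$ ($v = \left(-952\right) \left(- \frac{1}{564}\right) - \frac{1641}{566} = \frac{238}{141} - \frac{1641}{566} = - \frac{96673}{79806} \approx -1.2113$)
$v - -4021 = - \frac{96673}{79806} - -4021 = - \frac{96673}{79806} + 4021 = \frac{320803253}{79806}$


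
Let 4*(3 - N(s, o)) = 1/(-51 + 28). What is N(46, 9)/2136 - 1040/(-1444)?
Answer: 51193117/70940832 ≈ 0.72163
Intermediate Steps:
N(s, o) = 277/92 (N(s, o) = 3 - 1/(4*(-51 + 28)) = 3 - ¼/(-23) = 3 - ¼*(-1/23) = 3 + 1/92 = 277/92)
N(46, 9)/2136 - 1040/(-1444) = (277/92)/2136 - 1040/(-1444) = (277/92)*(1/2136) - 1040*(-1/1444) = 277/196512 + 260/361 = 51193117/70940832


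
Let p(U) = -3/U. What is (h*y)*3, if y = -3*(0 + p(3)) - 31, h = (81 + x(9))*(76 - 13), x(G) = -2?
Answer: -418068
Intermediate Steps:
h = 4977 (h = (81 - 2)*(76 - 13) = 79*63 = 4977)
y = -28 (y = -3*(0 - 3/3) - 31 = -3*(0 - 3*1/3) - 31 = -3*(0 - 1) - 31 = -3*(-1) - 31 = 3 - 31 = -28)
(h*y)*3 = (4977*(-28))*3 = -139356*3 = -418068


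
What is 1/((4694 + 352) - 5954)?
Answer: -1/908 ≈ -0.0011013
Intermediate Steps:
1/((4694 + 352) - 5954) = 1/(5046 - 5954) = 1/(-908) = -1/908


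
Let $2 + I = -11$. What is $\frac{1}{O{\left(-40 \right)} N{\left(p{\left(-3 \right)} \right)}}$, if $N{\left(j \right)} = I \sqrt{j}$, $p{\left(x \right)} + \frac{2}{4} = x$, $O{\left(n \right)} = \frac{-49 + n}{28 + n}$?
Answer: $\frac{12 i \sqrt{14}}{8099} \approx 0.0055439 i$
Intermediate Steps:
$I = -13$ ($I = -2 - 11 = -13$)
$O{\left(n \right)} = \frac{-49 + n}{28 + n}$
$p{\left(x \right)} = - \frac{1}{2} + x$
$N{\left(j \right)} = - 13 \sqrt{j}$
$\frac{1}{O{\left(-40 \right)} N{\left(p{\left(-3 \right)} \right)}} = \frac{1}{\frac{-49 - 40}{28 - 40} \left(- 13 \sqrt{- \frac{1}{2} - 3}\right)} = \frac{1}{\frac{1}{-12} \left(-89\right) \left(- 13 \sqrt{- \frac{7}{2}}\right)} = \frac{1}{\left(- \frac{1}{12}\right) \left(-89\right) \left(- 13 \frac{i \sqrt{14}}{2}\right)} = \frac{1}{\frac{89}{12} \left(- \frac{13 i \sqrt{14}}{2}\right)} = \frac{12 \frac{i \sqrt{14}}{91}}{89} = \frac{12 i \sqrt{14}}{8099}$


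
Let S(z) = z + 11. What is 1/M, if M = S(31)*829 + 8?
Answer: 1/34826 ≈ 2.8714e-5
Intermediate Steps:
S(z) = 11 + z
M = 34826 (M = (11 + 31)*829 + 8 = 42*829 + 8 = 34818 + 8 = 34826)
1/M = 1/34826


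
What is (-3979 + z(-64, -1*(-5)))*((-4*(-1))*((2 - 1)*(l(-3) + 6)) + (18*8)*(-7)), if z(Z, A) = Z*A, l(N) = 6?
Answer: 4127040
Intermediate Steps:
z(Z, A) = A*Z
(-3979 + z(-64, -1*(-5)))*((-4*(-1))*((2 - 1)*(l(-3) + 6)) + (18*8)*(-7)) = (-3979 - 1*(-5)*(-64))*((-4*(-1))*((2 - 1)*(6 + 6)) + (18*8)*(-7)) = (-3979 + 5*(-64))*(4*(1*12) + 144*(-7)) = (-3979 - 320)*(4*12 - 1008) = -4299*(48 - 1008) = -4299*(-960) = 4127040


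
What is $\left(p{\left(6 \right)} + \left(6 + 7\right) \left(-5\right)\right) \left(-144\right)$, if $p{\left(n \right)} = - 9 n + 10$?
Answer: $15696$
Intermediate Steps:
$p{\left(n \right)} = 10 - 9 n$
$\left(p{\left(6 \right)} + \left(6 + 7\right) \left(-5\right)\right) \left(-144\right) = \left(\left(10 - 54\right) + \left(6 + 7\right) \left(-5\right)\right) \left(-144\right) = \left(\left(10 - 54\right) + 13 \left(-5\right)\right) \left(-144\right) = \left(-44 - 65\right) \left(-144\right) = \left(-109\right) \left(-144\right) = 15696$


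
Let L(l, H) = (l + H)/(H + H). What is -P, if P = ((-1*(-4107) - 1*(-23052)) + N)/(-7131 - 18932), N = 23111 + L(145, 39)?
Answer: 1960622/1016457 ≈ 1.9289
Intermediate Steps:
L(l, H) = (H + l)/(2*H) (L(l, H) = (H + l)/((2*H)) = (H + l)*(1/(2*H)) = (H + l)/(2*H))
N = 901421/39 (N = 23111 + (1/2)*(39 + 145)/39 = 23111 + (1/2)*(1/39)*184 = 23111 + 92/39 = 901421/39 ≈ 23113.)
P = -1960622/1016457 (P = ((-1*(-4107) - 1*(-23052)) + 901421/39)/(-7131 - 18932) = ((4107 + 23052) + 901421/39)/(-26063) = (27159 + 901421/39)*(-1/26063) = (1960622/39)*(-1/26063) = -1960622/1016457 ≈ -1.9289)
-P = -1*(-1960622/1016457) = 1960622/1016457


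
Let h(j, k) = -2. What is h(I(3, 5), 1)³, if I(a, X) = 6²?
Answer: -8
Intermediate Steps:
I(a, X) = 36
h(I(3, 5), 1)³ = (-2)³ = -8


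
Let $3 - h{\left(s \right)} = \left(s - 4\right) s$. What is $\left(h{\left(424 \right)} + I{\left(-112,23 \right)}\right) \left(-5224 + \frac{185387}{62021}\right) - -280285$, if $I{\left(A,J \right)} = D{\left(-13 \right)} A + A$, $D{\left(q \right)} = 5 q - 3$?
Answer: $\frac{55251021903626}{62021} \approx 8.9084 \cdot 10^{8}$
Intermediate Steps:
$h{\left(s \right)} = 3 - s \left(-4 + s\right)$ ($h{\left(s \right)} = 3 - \left(s - 4\right) s = 3 - \left(-4 + s\right) s = 3 - s \left(-4 + s\right)$)
$D{\left(q \right)} = -3 + 5 q$
$I{\left(A,J \right)} = - 67 A$ ($I{\left(A,J \right)} = \left(-3 + 5 \left(-13\right)\right) A + A = \left(-3 - 65\right) A + A = - 68 A + A = - 67 A$)
$\left(h{\left(424 \right)} + I{\left(-112,23 \right)}\right) \left(-5224 + \frac{185387}{62021}\right) - -280285 = \left(\left(3 - 424^{2} + 4 \cdot 424\right) - -7504\right) \left(-5224 + \frac{185387}{62021}\right) - -280285 = \left(\left(3 - 179776 + 1696\right) + 7504\right) \left(-5224 + 185387 \cdot \frac{1}{62021}\right) + 280285 = \left(\left(3 - 179776 + 1696\right) + 7504\right) \left(-5224 + \frac{185387}{62021}\right) + 280285 = \left(-178077 + 7504\right) \left(- \frac{323812317}{62021}\right) + 280285 = \left(-170573\right) \left(- \frac{323812317}{62021}\right) + 280285 = \frac{55233638347641}{62021} + 280285 = \frac{55251021903626}{62021}$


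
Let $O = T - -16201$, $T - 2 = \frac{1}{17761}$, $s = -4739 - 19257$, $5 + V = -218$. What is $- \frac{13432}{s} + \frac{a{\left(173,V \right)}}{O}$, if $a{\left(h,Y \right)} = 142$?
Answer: $\frac{490750036605}{863200561258} \approx 0.56852$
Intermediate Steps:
$V = -223$ ($V = -5 - 218 = -223$)
$s = -23996$
$T = \frac{35523}{17761}$ ($T = 2 + \frac{1}{17761} = \frac{35523}{17761} \approx 2.0001$)
$O = \frac{287781484}{17761}$ ($O = \frac{35523}{17761} - -16201 = \frac{35523}{17761} + 16201 = \frac{287781484}{17761} \approx 16203.0$)
$- \frac{13432}{s} + \frac{a{\left(173,V \right)}}{O} = - \frac{13432}{-23996} + \frac{142}{\frac{287781484}{17761}} = \left(-13432\right) \left(- \frac{1}{23996}\right) + 142 \cdot \frac{17761}{287781484} = \frac{3358}{5999} + \frac{1261031}{143890742} = \frac{490750036605}{863200561258}$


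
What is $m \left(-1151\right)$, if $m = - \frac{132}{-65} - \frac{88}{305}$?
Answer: $- \frac{7951108}{3965} \approx -2005.3$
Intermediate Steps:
$m = \frac{6908}{3965}$ ($m = \left(-132\right) \left(- \frac{1}{65}\right) - \frac{88}{305} = \frac{132}{65} - \frac{88}{305} = \frac{6908}{3965} \approx 1.7422$)
$m \left(-1151\right) = \frac{6908}{3965} \left(-1151\right) = - \frac{7951108}{3965}$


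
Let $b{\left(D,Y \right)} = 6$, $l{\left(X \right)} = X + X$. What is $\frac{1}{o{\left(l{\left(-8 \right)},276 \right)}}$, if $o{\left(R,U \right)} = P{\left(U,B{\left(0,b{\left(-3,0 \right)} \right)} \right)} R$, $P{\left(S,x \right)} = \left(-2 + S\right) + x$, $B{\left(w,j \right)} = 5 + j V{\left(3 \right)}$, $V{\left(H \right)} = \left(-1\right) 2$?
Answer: $- \frac{1}{4272} \approx -0.00023408$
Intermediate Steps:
$l{\left(X \right)} = 2 X$
$V{\left(H \right)} = -2$
$B{\left(w,j \right)} = 5 - 2 j$ ($B{\left(w,j \right)} = 5 + j \left(-2\right) = 5 - 2 j$)
$P{\left(S,x \right)} = -2 + S + x$
$o{\left(R,U \right)} = R \left(-9 + U\right)$ ($o{\left(R,U \right)} = \left(-2 + U + \left(5 - 12\right)\right) R = \left(-2 + U - 7\right) R = \left(-9 + U\right) R = R \left(-9 + U\right)$)
$\frac{1}{o{\left(l{\left(-8 \right)},276 \right)}} = \frac{1}{2 \left(-8\right) \left(-9 + 276\right)} = \frac{1}{\left(-16\right) 267} = \frac{1}{-4272} = - \frac{1}{4272}$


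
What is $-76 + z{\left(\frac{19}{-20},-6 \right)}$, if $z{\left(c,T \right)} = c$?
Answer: $- \frac{1539}{20} \approx -76.95$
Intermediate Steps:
$-76 + z{\left(\frac{19}{-20},-6 \right)} = -76 + \frac{19}{-20} = -76 + 19 \left(- \frac{1}{20}\right) = -76 - \frac{19}{20} = - \frac{1539}{20}$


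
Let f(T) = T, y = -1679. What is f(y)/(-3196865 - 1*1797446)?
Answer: 1679/4994311 ≈ 0.00033618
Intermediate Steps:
f(y)/(-3196865 - 1*1797446) = -1679/(-3196865 - 1*1797446) = -1679/(-3196865 - 1797446) = -1679/(-4994311) = -1679*(-1/4994311) = 1679/4994311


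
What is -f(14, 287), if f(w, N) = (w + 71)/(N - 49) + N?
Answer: -4023/14 ≈ -287.36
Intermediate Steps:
f(w, N) = N + (71 + w)/(-49 + N) (f(w, N) = (71 + w)/(-49 + N) + N = N + (71 + w)/(-49 + N))
-f(14, 287) = -(71 + 14 + 287² - 49*287)/(-49 + 287) = -(71 + 14 + 82369 - 14063)/238 = -68391/238 = -1*4023/14 = -4023/14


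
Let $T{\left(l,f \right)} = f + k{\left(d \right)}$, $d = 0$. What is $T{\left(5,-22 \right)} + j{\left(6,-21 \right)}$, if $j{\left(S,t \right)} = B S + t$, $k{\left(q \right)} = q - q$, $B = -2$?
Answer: $-55$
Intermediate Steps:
$k{\left(q \right)} = 0$
$j{\left(S,t \right)} = t - 2 S$ ($j{\left(S,t \right)} = - 2 S + t = t - 2 S$)
$T{\left(l,f \right)} = f$ ($T{\left(l,f \right)} = f + 0 = f$)
$T{\left(5,-22 \right)} + j{\left(6,-21 \right)} = -22 - 33 = -55$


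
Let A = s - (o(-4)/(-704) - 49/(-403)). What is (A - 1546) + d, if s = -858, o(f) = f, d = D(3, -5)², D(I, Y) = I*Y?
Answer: -154561139/70928 ≈ -2179.1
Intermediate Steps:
d = 225 (d = (3*(-5))² = (-15)² = 225)
A = -60865251/70928 (A = -858 - (-4/(-704) - 49/(-403)) = -858 - (-4*(-1/704) - 49*(-1/403)) = -858 - (1/176 + 49/403) = -858 - 1*9027/70928 = -858 - 9027/70928 = -60865251/70928 ≈ -858.13)
(A - 1546) + d = (-60865251/70928 - 1546) + 225 = -170519939/70928 + 225 = -154561139/70928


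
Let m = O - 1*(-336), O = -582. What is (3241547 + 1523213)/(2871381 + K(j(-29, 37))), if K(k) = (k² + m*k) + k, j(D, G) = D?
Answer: 433160/261757 ≈ 1.6548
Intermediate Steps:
m = -246 (m = -582 - 1*(-336) = -582 + 336 = -246)
K(k) = k² - 245*k (K(k) = (k² - 246*k) + k = k² - 245*k)
(3241547 + 1523213)/(2871381 + K(j(-29, 37))) = (3241547 + 1523213)/(2871381 - 29*(-245 - 29)) = 4764760/(2871381 - 29*(-274)) = 4764760/(2871381 + 7946) = 4764760/2879327 = 4764760*(1/2879327) = 433160/261757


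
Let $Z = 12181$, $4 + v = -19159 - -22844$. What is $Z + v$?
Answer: $15862$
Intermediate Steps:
$v = 3681$ ($v = -4 - -3685 = -4 + \left(-19159 + 22844\right) = -4 + 3685 = 3681$)
$Z + v = 12181 + 3681 = 15862$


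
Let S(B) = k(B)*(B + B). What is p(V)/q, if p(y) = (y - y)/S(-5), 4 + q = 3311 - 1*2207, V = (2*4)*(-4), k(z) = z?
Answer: 0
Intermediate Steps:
S(B) = 2*B**2 (S(B) = B*(B + B) = B*(2*B) = 2*B**2)
V = -32 (V = 8*(-4) = -32)
q = 1100 (q = -4 + (3311 - 1*2207) = -4 + (3311 - 2207) = -4 + 1104 = 1100)
p(y) = 0 (p(y) = (y - y)/((2*(-5)**2)) = 0/((2*25)) = 0/50 = 0*(1/50) = 0)
p(V)/q = 0/1100 = 0*(1/1100) = 0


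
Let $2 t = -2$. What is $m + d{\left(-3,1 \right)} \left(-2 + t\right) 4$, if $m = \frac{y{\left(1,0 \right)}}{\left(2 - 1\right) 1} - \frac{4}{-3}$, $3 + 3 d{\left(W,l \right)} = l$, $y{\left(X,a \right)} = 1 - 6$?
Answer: $\frac{13}{3} \approx 4.3333$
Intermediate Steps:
$t = -1$ ($t = \frac{1}{2} \left(-2\right) = -1$)
$y{\left(X,a \right)} = -5$ ($y{\left(X,a \right)} = 1 - 6 = -5$)
$d{\left(W,l \right)} = -1 + \frac{l}{3}$
$m = - \frac{11}{3}$ ($m = - \frac{5}{\left(2 - 1\right) 1} - \frac{4}{-3} = - \frac{5}{1 \cdot 1} - - \frac{4}{3} = - \frac{5}{1} + \frac{4}{3} = \left(-5\right) 1 + \frac{4}{3} = -5 + \frac{4}{3} = - \frac{11}{3} \approx -3.6667$)
$m + d{\left(-3,1 \right)} \left(-2 + t\right) 4 = - \frac{11}{3} + \left(-1 + \frac{1}{3} \cdot 1\right) \left(-2 - 1\right) 4 = - \frac{11}{3} + \left(-1 + \frac{1}{3}\right) \left(\left(-3\right) 4\right) = - \frac{11}{3} - -8 = - \frac{11}{3} + 8 = \frac{13}{3}$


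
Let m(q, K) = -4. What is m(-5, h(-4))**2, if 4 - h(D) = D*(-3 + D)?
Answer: 16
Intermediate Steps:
h(D) = 4 - D*(-3 + D)
m(-5, h(-4))**2 = (-4)**2 = 16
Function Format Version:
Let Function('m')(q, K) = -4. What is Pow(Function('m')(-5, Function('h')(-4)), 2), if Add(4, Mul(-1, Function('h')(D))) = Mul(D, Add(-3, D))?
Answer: 16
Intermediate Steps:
Function('h')(D) = Add(4, Mul(-1, D, Add(-3, D))) (Function('h')(D) = Add(4, Mul(-1, Mul(D, Add(-3, D)))) = Add(4, Mul(-1, D, Add(-3, D))))
Pow(Function('m')(-5, Function('h')(-4)), 2) = Pow(-4, 2) = 16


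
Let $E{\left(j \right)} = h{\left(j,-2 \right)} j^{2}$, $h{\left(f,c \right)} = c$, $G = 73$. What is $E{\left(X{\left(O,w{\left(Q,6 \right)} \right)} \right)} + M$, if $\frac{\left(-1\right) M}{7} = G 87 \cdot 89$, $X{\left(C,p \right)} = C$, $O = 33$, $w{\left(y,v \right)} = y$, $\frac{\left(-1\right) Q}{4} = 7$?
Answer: $-3958851$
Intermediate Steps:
$Q = -28$ ($Q = \left(-4\right) 7 = -28$)
$M = -3956673$ ($M = - 7 \cdot 73 \cdot 87 \cdot 89 = - 7 \cdot 6351 \cdot 89 = \left(-7\right) 565239 = -3956673$)
$E{\left(j \right)} = - 2 j^{2}$
$E{\left(X{\left(O,w{\left(Q,6 \right)} \right)} \right)} + M = - 2 \cdot 33^{2} - 3956673 = \left(-2\right) 1089 - 3956673 = -2178 - 3956673 = -3958851$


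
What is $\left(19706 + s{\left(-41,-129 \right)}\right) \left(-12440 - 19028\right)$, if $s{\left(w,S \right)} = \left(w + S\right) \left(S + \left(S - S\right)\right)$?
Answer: $-1310201648$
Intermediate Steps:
$s{\left(w,S \right)} = S \left(S + w\right)$ ($s{\left(w,S \right)} = \left(S + w\right) \left(S + 0\right) = \left(S + w\right) S = S \left(S + w\right)$)
$\left(19706 + s{\left(-41,-129 \right)}\right) \left(-12440 - 19028\right) = \left(19706 - 129 \left(-129 - 41\right)\right) \left(-12440 - 19028\right) = \left(19706 - -21930\right) \left(-31468\right) = \left(19706 + 21930\right) \left(-31468\right) = 41636 \left(-31468\right) = -1310201648$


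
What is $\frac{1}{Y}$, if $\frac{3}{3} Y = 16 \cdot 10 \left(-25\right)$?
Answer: $- \frac{1}{4000} \approx -0.00025$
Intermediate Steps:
$Y = -4000$ ($Y = 16 \cdot 10 \left(-25\right) = 160 \left(-25\right) = -4000$)
$\frac{1}{Y} = \frac{1}{-4000} = - \frac{1}{4000}$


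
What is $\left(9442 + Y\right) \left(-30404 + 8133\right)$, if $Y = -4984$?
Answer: $-99284118$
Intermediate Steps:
$\left(9442 + Y\right) \left(-30404 + 8133\right) = \left(9442 - 4984\right) \left(-30404 + 8133\right) = 4458 \left(-22271\right) = -99284118$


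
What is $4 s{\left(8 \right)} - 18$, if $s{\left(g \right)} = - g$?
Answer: $-50$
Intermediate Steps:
$4 s{\left(8 \right)} - 18 = 4 \left(\left(-1\right) 8\right) - 18 = 4 \left(-8\right) - 18 = -32 - 18 = -50$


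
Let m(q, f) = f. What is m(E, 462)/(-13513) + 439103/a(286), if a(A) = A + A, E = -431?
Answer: 5933334575/7729436 ≈ 767.63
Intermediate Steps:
a(A) = 2*A
m(E, 462)/(-13513) + 439103/a(286) = 462/(-13513) + 439103/((2*286)) = 462*(-1/13513) + 439103/572 = -462/13513 + 439103*(1/572) = -462/13513 + 439103/572 = 5933334575/7729436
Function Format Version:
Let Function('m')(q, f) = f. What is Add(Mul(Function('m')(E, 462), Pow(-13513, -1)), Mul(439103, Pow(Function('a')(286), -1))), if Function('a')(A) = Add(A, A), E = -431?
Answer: Rational(5933334575, 7729436) ≈ 767.63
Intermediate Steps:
Function('a')(A) = Mul(2, A)
Add(Mul(Function('m')(E, 462), Pow(-13513, -1)), Mul(439103, Pow(Function('a')(286), -1))) = Add(Mul(462, Pow(-13513, -1)), Mul(439103, Pow(Mul(2, 286), -1))) = Add(Mul(462, Rational(-1, 13513)), Mul(439103, Pow(572, -1))) = Add(Rational(-462, 13513), Mul(439103, Rational(1, 572))) = Add(Rational(-462, 13513), Rational(439103, 572)) = Rational(5933334575, 7729436)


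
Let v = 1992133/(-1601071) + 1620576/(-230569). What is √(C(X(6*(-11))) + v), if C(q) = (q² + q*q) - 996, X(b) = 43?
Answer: 5*√14683737439172539733219179/369157339399 ≈ 51.901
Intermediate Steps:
C(q) = -996 + 2*q² (C(q) = (q² + q²) - 996 = 2*q² - 996 = -996 + 2*q²)
v = -3053981350573/369157339399 (v = 1992133*(-1/1601071) + 1620576*(-1/230569) = -1992133/1601071 - 1620576/230569 = -3053981350573/369157339399 ≈ -8.2728)
√(C(X(6*(-11))) + v) = √((-996 + 2*43²) - 3053981350573/369157339399) = √((-996 + 2*1849) - 3053981350573/369157339399) = √((-996 + 3698) - 3053981350573/369157339399) = √(2702 - 3053981350573/369157339399) = √(994409149705525/369157339399) = 5*√14683737439172539733219179/369157339399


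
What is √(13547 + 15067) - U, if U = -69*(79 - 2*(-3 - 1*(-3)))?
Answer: 5451 + √28614 ≈ 5620.2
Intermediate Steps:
U = -5451 (U = -69*(79 - 2*(-3 + 3)) = -69*(79 - 2*0) = -69*(79 + 0) = -69*79 = -5451)
√(13547 + 15067) - U = √(13547 + 15067) - 1*(-5451) = √28614 + 5451 = 5451 + √28614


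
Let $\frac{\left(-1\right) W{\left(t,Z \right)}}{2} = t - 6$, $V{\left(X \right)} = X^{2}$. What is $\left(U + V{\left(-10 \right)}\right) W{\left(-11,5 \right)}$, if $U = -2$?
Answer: $3332$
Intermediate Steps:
$W{\left(t,Z \right)} = 12 - 2 t$ ($W{\left(t,Z \right)} = - 2 \left(t - 6\right) = - 2 \left(-6 + t\right) = 12 - 2 t$)
$\left(U + V{\left(-10 \right)}\right) W{\left(-11,5 \right)} = \left(-2 + \left(-10\right)^{2}\right) \left(12 - -22\right) = \left(-2 + 100\right) \left(12 + 22\right) = 98 \cdot 34 = 3332$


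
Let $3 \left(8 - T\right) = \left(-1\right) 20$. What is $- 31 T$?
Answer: $- \frac{1364}{3} \approx -454.67$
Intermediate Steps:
$T = \frac{44}{3}$ ($T = 8 - \frac{\left(-1\right) 20}{3} = 8 - - \frac{20}{3} = 8 + \frac{20}{3} = \frac{44}{3} \approx 14.667$)
$- 31 T = \left(-31\right) \frac{44}{3} = - \frac{1364}{3}$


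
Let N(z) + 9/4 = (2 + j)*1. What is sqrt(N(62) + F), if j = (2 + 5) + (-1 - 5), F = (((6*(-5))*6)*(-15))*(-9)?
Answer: I*sqrt(97197)/2 ≈ 155.88*I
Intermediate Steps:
F = -24300 (F = (-30*6*(-15))*(-9) = -180*(-15)*(-9) = 2700*(-9) = -24300)
j = 1 (j = 7 - 6 = 1)
N(z) = 3/4 (N(z) = -9/4 + (2 + 1)*1 = -9/4 + 3*1 = -9/4 + 3 = 3/4)
sqrt(N(62) + F) = sqrt(3/4 - 24300) = sqrt(-97197/4) = I*sqrt(97197)/2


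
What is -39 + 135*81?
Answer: 10896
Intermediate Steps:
-39 + 135*81 = -39 + 10935 = 10896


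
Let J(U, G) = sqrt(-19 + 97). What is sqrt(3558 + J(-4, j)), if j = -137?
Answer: sqrt(3558 + sqrt(78)) ≈ 59.723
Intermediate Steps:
J(U, G) = sqrt(78)
sqrt(3558 + J(-4, j)) = sqrt(3558 + sqrt(78))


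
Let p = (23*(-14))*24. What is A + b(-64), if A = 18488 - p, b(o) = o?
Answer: 26152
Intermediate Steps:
p = -7728 (p = -322*24 = -7728)
A = 26216 (A = 18488 - 1*(-7728) = 18488 + 7728 = 26216)
A + b(-64) = 26216 - 64 = 26152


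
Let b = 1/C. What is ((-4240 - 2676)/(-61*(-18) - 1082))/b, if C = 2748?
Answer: -1187823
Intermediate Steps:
b = 1/2748 ≈ 0.00036390
((-4240 - 2676)/(-61*(-18) - 1082))/b = ((-4240 - 2676)/(-61*(-18) - 1082))/(1/2748) = -6916/(1098 - 1082)*2748 = -6916/16*2748 = -6916*1/16*2748 = -1729/4*2748 = -1187823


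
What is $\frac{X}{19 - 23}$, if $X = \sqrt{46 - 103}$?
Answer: $- \frac{i \sqrt{57}}{4} \approx - 1.8875 i$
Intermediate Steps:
$X = i \sqrt{57}$ ($X = \sqrt{-57} = i \sqrt{57} \approx 7.5498 i$)
$\frac{X}{19 - 23} = \frac{i \sqrt{57}}{19 - 23} = \frac{i \sqrt{57}}{-4} = i \sqrt{57} \left(- \frac{1}{4}\right) = - \frac{i \sqrt{57}}{4}$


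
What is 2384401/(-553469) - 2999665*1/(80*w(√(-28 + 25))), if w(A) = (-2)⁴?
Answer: -332654724233/141688064 ≈ -2347.8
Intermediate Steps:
w(A) = 16
2384401/(-553469) - 2999665*1/(80*w(√(-28 + 25))) = 2384401/(-553469) - 2999665/(80*16) = 2384401*(-1/553469) - 2999665/1280 = -2384401/553469 - 2999665*1/1280 = -2384401/553469 - 599933/256 = -332654724233/141688064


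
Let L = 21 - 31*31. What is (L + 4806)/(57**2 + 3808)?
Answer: 3866/7057 ≈ 0.54782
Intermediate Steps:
L = -940 (L = 21 - 961 = -940)
(L + 4806)/(57**2 + 3808) = (-940 + 4806)/(57**2 + 3808) = 3866/(3249 + 3808) = 3866/7057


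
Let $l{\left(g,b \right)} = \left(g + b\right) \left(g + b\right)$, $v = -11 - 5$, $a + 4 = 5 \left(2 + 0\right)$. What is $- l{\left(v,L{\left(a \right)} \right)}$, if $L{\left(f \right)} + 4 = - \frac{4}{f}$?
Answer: $- \frac{3844}{9} \approx -427.11$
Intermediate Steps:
$a = 6$ ($a = -4 + 5 \left(2 + 0\right) = -4 + 5 \cdot 2 = -4 + 10 = 6$)
$v = -16$
$L{\left(f \right)} = -4 - \frac{4}{f}$
$l{\left(g,b \right)} = \left(b + g\right)^{2}$ ($l{\left(g,b \right)} = \left(b + g\right) \left(b + g\right) = \left(b + g\right)^{2}$)
$- l{\left(v,L{\left(a \right)} \right)} = - \left(\left(-4 - \frac{4}{6}\right) - 16\right)^{2} = - \left(\left(-4 - \frac{2}{3}\right) - 16\right)^{2} = - \left(- \frac{14}{3} - 16\right)^{2} = - \left(- \frac{62}{3}\right)^{2} = \left(-1\right) \frac{3844}{9} = - \frac{3844}{9}$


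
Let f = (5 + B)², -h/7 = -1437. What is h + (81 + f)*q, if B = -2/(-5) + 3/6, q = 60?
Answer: 85038/5 ≈ 17008.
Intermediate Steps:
h = 10059 (h = -7*(-1437) = 10059)
B = 9/10 (B = -2*(-⅕) + 3*(⅙) = ⅖ + ½ = 9/10 ≈ 0.90000)
f = 3481/100 (f = (5 + 9/10)² = (59/10)² = 3481/100 ≈ 34.810)
h + (81 + f)*q = 10059 + (81 + 3481/100)*60 = 10059 + (11581/100)*60 = 10059 + 34743/5 = 85038/5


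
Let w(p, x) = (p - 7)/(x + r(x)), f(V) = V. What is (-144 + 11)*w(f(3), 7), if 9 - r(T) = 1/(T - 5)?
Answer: 1064/31 ≈ 34.323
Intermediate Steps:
r(T) = 9 - 1/(-5 + T) (r(T) = 9 - 1/(T - 5) = 9 - 1/(-5 + T))
w(p, x) = (-7 + p)/(x + (-46 + 9*x)/(-5 + x)) (w(p, x) = (p - 7)/(x + (-46 + 9*x)/(-5 + x)) = (-7 + p)/(x + (-46 + 9*x)/(-5 + x)))
(-144 + 11)*w(f(3), 7) = (-144 + 11)*((-7 + 3)*(-5 + 7)/(-46 + 9*7 + 7*(-5 + 7))) = -133*(-4)*2/(-46 + 63 + 7*2) = -133*(-4)*2/(-46 + 63 + 14) = -133*(-4)*2/31 = -133*(-8/31) = 1064/31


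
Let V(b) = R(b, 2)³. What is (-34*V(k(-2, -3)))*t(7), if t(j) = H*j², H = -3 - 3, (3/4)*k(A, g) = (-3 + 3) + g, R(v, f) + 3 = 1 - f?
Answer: -639744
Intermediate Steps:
R(v, f) = -2 - f (R(v, f) = -3 + (1 - f) = -2 - f)
k(A, g) = 4*g/3 (k(A, g) = 4*((-3 + 3) + g)/3 = 4*(0 + g)/3 = 4*g/3)
H = -6
t(j) = -6*j²
V(b) = -64 (V(b) = (-2 - 1*2)³ = (-2 - 2)³ = (-4)³ = -64)
(-34*V(k(-2, -3)))*t(7) = (-34*(-64))*(-6*7²) = 2176*(-6*49) = 2176*(-294) = -639744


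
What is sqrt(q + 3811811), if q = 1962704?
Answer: sqrt(5774515) ≈ 2403.0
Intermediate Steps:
sqrt(q + 3811811) = sqrt(1962704 + 3811811) = sqrt(5774515)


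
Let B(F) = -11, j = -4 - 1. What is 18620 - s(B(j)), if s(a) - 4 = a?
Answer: 18627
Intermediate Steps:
j = -5
s(a) = 4 + a
18620 - s(B(j)) = 18620 - (4 - 11) = 18620 - 1*(-7) = 18620 + 7 = 18627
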